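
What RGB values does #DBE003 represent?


DB → 219 (R)
E0 → 224 (G)
03 → 3 (B)
= RGB(219, 224, 3)


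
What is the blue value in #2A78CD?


Color: #2A78CD
R = 2A = 42
G = 78 = 120
B = CD = 205
Blue = 205


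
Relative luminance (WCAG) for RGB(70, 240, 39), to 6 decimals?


Linearize each channel (sRGB transfer function): c = v/255; c_lin = c/12.92 if c ≤ 0.04045, else ((c+0.055)/1.055)^2.4
  R: 70/255 ≈ 0.274510 > 0.04045 → ((0.274510+0.055)/1.055)^2.4 ≈ 0.061246
  G: 240/255 ≈ 0.941176 > 0.04045 → ((0.941176+0.055)/1.055)^2.4 ≈ 0.871367
  B: 39/255 ≈ 0.152941 > 0.04045 → ((0.152941+0.055)/1.055)^2.4 ≈ 0.020289
R_lin = 0.061246, G_lin = 0.871367, B_lin = 0.020289
L = 0.2126×R + 0.7152×G + 0.0722×B
L = 0.2126×0.061246 + 0.7152×0.871367 + 0.0722×0.020289
L ≈ 0.637688


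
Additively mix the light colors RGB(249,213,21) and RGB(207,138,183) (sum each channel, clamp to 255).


Additive: each channel = min(255, C₁+C₂)
R: 249+207 = 456 → 255
G: 213+138 = 351 → 255
B: 21+183 = 204 → 204
= RGB(255, 255, 204)


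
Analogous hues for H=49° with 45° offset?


Base hue: 49°
Left analog: (49 - 45) mod 360 = 4°
Right analog: (49 + 45) mod 360 = 94°
Analogous hues = 4° and 94°


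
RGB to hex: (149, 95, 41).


R = 149 → 95 (hex)
G = 95 → 5F (hex)
B = 41 → 29 (hex)
Hex = #955F29


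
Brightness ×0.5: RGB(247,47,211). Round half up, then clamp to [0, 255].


Multiply each channel by 0.5, round half up, clamp to [0, 255]
R: 247×0.5 = 123.5 → round → 124
G: 47×0.5 = 23.5 → round → 24
B: 211×0.5 = 105.5 → round → 106
= RGB(124, 24, 106)


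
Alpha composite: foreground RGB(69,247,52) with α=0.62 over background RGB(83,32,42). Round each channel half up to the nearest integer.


C = α×F + (1-α)×B, with 1-α = 0.38
R: 0.62×69 + 0.38×83 = 42.78 + 31.54 = 74.32 → 74
G: 0.62×247 + 0.38×32 = 153.14 + 12.16 = 165.30 → 165
B: 0.62×52 + 0.38×42 = 32.24 + 15.96 = 48.20 → 48
= RGB(74, 165, 48)


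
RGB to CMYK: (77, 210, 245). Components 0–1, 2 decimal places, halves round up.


R'=77/255≈0.3020, G'=210/255≈0.8235, B'=245/255≈0.9608
K = 1 - max(R',G',B') = 1 - 245/255 = 10/255 = 0.03921… → 0.04
(1-R'-K)/(1-K) simplifies to (max-R)/max with max = 245:
C = (245-77)/245 = 168/245 = 0.68571… → 0.69
M = (245-210)/245 = 35/245 = 0.14285… → 0.14
Y = (245-245)/245 = 0/245 = 0 → 0.00
= CMYK(0.69, 0.14, 0.00, 0.04)


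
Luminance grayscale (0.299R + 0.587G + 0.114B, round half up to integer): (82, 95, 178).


Gray = 0.299×R + 0.587×G + 0.114×B
Gray = 0.299×82 + 0.587×95 + 0.114×178
Gray = 24.518 + 55.765 + 20.292
Gray = 100.575 → round half up → 101
Gray = 101


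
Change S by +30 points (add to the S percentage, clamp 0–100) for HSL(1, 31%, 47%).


Original S = 31%
Adjustment = +30 percentage points
New S = 31 + (30) = 61
Clamp to [0, 100] → 61
= HSL(1°, 61%, 47%)


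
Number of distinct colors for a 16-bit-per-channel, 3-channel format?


Total bits = 16 bits/channel × 3 channels = 48 bits
Distinct colors = 2^48
= 281,474,976,710,656 colors


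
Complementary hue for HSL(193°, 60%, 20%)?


Complement = opposite side of color wheel = hue + 180°
H' = (193 + 180) mod 360 = 13°
S and L unchanged.
= HSL(13°, 60%, 20%)


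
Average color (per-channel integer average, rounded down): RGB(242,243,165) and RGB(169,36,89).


Midpoint: each channel = ⌊(C₁+C₂)/2⌋
R: ⌊(242+169)/2⌋ = 205
G: ⌊(243+36)/2⌋ = 139
B: ⌊(165+89)/2⌋ = 127
= RGB(205, 139, 127)


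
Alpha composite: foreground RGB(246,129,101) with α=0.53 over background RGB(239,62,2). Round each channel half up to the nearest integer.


C = α×F + (1-α)×B, with 1-α = 0.47
R: 0.53×246 + 0.47×239 = 130.38 + 112.33 = 242.71 → 243
G: 0.53×129 + 0.47×62 = 68.37 + 29.14 = 97.51 → 98
B: 0.53×101 + 0.47×2 = 53.53 + 0.94 = 54.47 → 54
= RGB(243, 98, 54)


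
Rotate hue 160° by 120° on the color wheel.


New hue = (H + rotation) mod 360
New hue = (160 + 120) mod 360
= 280 mod 360
= 280°


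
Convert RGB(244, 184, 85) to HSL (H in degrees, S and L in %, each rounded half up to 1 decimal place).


Normalize: R'=244/255≈0.9569, G'=184/255≈0.7216, B'=85/255≈0.3333
Max=244/255, Min=85/255, Δ=Max-Min=159/255
L = (Max+Min)/2 = (244+85)/510 = 329/510 = 0.64509… → L = 64.5%
L > 0.5 → S = Δ/(2-Max-Min) = 159/(510-244-85) = 159/181 = 0.87845… → S = 87.8%
(the 1/255 factors cancel in S and H, so raw channel differences can be used)
Max is R' → H = 60 × (((G-B)/Δ) mod 6) = 60 × (((184-85)/159) mod 6)
  99/159 = 0.6226…
  H = 60 × 0.6226… = 37.358…° → H = 37.4°
= HSL(37.4°, 87.8%, 64.5%)


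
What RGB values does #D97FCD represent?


D9 → 217 (R)
7F → 127 (G)
CD → 205 (B)
= RGB(217, 127, 205)


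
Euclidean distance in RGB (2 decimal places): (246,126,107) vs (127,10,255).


d = √[(R₁-R₂)² + (G₁-G₂)² + (B₁-B₂)²]
d = √[(246-127)² + (126-10)² + (107-255)²]
d = √[14161 + 13456 + 21904]
d = √49521
d ≈ 222.53


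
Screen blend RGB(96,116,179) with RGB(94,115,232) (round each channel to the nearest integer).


Screen: C = 255 - (255-A)×(255-B)/255, rounded to nearest integer
R: 255 - (255-96)×(255-94)/255 = 255 - 25599/255 ≈ 255 - 100.388 = 154.612 → 155
G: 255 - (255-116)×(255-115)/255 = 255 - 19460/255 ≈ 255 - 76.314 = 178.686 → 179
B: 255 - (255-179)×(255-232)/255 = 255 - 1748/255 ≈ 255 - 6.855 = 248.145 → 248
= RGB(155, 179, 248)


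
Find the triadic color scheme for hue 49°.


Triadic: equally spaced at 120° intervals
H1 = 49°
H2 = (49 + 120) mod 360 = 169°
H3 = (49 + 240) mod 360 = 289°
Triadic = 49°, 169°, 289°


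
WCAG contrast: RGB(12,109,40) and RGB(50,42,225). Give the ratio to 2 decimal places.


Linearize each sRGB channel c=v/255: c/12.92 if c ≤ 0.04045 else ((c+0.055)/1.055)^2.4
L = 0.2126×R_lin + 0.7152×G_lin + 0.0722×B_lin
Color 1 (12,109,40):
  R=12: 12/255≈0.0471 > 0.04045 → ((0.0471+0.055)/1.055)^2.4 ≈ 0.00368
  G=109: 109/255≈0.4275 > 0.04045 → ((0.4275+0.055)/1.055)^2.4 ≈ 0.15293
  B=40: 40/255≈0.1569 > 0.04045 → ((0.1569+0.055)/1.055)^2.4 ≈ 0.02122
  L1 = 0.2126×0.00368 + 0.7152×0.15293 + 0.0722×0.02122 ≈ 0.11169
Color 2 (50,42,225):
  R=50: 50/255≈0.1961 > 0.04045 → ((0.1961+0.055)/1.055)^2.4 ≈ 0.03190
  G=42: 42/255≈0.1647 > 0.04045 → ((0.1647+0.055)/1.055)^2.4 ≈ 0.02315
  B=225: 225/255≈0.8824 > 0.04045 → ((0.8824+0.055)/1.055)^2.4 ≈ 0.75294
  L2 = 0.2126×0.03190 + 0.7152×0.02315 + 0.0722×0.75294 ≈ 0.07770
Lighter = 0.11169, Darker = 0.07770
Ratio = (L_lighter + 0.05) / (L_darker + 0.05)
Ratio = (0.11169 + 0.05) / (0.07770 + 0.05) = 0.16169 / 0.12770 ≈ 1.2661
Ratio ≈ 1.27:1


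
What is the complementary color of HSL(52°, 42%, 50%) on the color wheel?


Complement = opposite side of color wheel = hue + 180°
H' = (52 + 180) mod 360 = 232°
S and L unchanged.
= HSL(232°, 42%, 50%)


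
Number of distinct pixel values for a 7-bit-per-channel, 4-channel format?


Total bits = 7 bits/channel × 4 channels = 28 bits
Distinct pixel values = 2^28
= 268,435,456 pixel values


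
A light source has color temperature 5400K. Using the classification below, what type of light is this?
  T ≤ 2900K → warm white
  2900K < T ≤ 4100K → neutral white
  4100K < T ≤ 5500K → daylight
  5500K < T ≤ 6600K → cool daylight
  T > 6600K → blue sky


Temperature: 5400K
4100K < 5400K ≤ 5500K → daylight
Classification: daylight


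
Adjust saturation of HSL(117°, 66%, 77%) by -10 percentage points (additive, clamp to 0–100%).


Original S = 66%
Adjustment = -10 percentage points
New S = 66 + (-10) = 56
Clamp to [0, 100] → 56
= HSL(117°, 56%, 77%)


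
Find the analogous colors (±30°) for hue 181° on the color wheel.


Base hue: 181°
Left analog: (181 - 30) mod 360 = 151°
Right analog: (181 + 30) mod 360 = 211°
Analogous hues = 151° and 211°


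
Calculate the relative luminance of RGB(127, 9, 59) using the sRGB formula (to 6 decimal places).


Linearize each channel (sRGB transfer function): c = v/255; c_lin = c/12.92 if c ≤ 0.04045, else ((c+0.055)/1.055)^2.4
  R: 127/255 ≈ 0.498039 > 0.04045 → ((0.498039+0.055)/1.055)^2.4 ≈ 0.212231
  G: 9/255 ≈ 0.035294 ≤ 0.04045 → 0.035294/12.92 ≈ 0.002732
  B: 59/255 ≈ 0.231373 > 0.04045 → ((0.231373+0.055)/1.055)^2.4 ≈ 0.043735
R_lin = 0.212231, G_lin = 0.002732, B_lin = 0.043735
L = 0.2126×R + 0.7152×G + 0.0722×B
L = 0.2126×0.212231 + 0.7152×0.002732 + 0.0722×0.043735
L ≈ 0.050232


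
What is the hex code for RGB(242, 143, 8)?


R = 242 → F2 (hex)
G = 143 → 8F (hex)
B = 8 → 08 (hex)
Hex = #F28F08


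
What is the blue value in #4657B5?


Color: #4657B5
R = 46 = 70
G = 57 = 87
B = B5 = 181
Blue = 181


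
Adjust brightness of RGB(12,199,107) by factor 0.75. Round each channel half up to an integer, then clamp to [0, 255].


Multiply each channel by 0.75, round half up, clamp to [0, 255]
R: 12×0.75 = 9
G: 199×0.75 = 149.25 → round → 149
B: 107×0.75 = 80.25 → round → 80
= RGB(9, 149, 80)


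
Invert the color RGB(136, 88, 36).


Invert: (255-R, 255-G, 255-B)
R: 255-136 = 119
G: 255-88 = 167
B: 255-36 = 219
= RGB(119, 167, 219)


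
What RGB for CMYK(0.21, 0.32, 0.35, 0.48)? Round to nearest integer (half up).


R = 255 × (1-C) × (1-K) = 255 × 0.79 × 0.52 = 104.754 → 105
G = 255 × (1-M) × (1-K) = 255 × 0.68 × 0.52 = 90.168 → 90
B = 255 × (1-Y) × (1-K) = 255 × 0.65 × 0.52 = 86.19 → 86
= RGB(105, 90, 86)


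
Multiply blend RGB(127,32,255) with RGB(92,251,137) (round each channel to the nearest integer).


Multiply: C = A×B/255, rounded to nearest integer
R: 127×92/255 = 11684/255 ≈ 45.820 → 46
G: 32×251/255 = 8032/255 ≈ 31.498 → 31
B: 255×137/255 = 34935/255 ≈ 137.000 → 137
= RGB(46, 31, 137)


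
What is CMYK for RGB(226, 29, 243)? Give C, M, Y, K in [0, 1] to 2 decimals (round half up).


R'=226/255≈0.8863, G'=29/255≈0.1137, B'=243/255≈0.9529
K = 1 - max(R',G',B') = 1 - 243/255 = 12/255 = 0.04705… → 0.05
(1-R'-K)/(1-K) simplifies to (max-R)/max with max = 243:
C = (243-226)/243 = 17/243 = 0.06995… → 0.07
M = (243-29)/243 = 214/243 = 0.88065… → 0.88
Y = (243-243)/243 = 0/243 = 0 → 0.00
= CMYK(0.07, 0.88, 0.00, 0.05)


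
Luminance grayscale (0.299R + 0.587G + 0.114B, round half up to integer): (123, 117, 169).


Gray = 0.299×R + 0.587×G + 0.114×B
Gray = 0.299×123 + 0.587×117 + 0.114×169
Gray = 36.777 + 68.679 + 19.266
Gray = 124.722 → round half up → 125
Gray = 125


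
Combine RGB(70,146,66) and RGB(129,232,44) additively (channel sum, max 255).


Additive: each channel = min(255, C₁+C₂)
R: 70+129 = 199 → 199
G: 146+232 = 378 → 255
B: 66+44 = 110 → 110
= RGB(199, 255, 110)


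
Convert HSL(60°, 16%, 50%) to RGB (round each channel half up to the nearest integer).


H=60°, S=0.16, L=0.50
C = (1-|2L-1|)×S = (1-|0.00|)×0.16 = 0.16
H' = H/60 = 60/60 ≈ 1.0000; X = C×(1-|H' mod 2 - 1|) = 0.16
m = L - C/2 = 0.50 - 0.08 = 0.42
Sector ⌊H'⌋ = 1 → (R',G',B') = (0.16, 0.16, 0.0)
RGB = ((R'+m)×255, (G'+m)×255, (B'+m)×255) = (147.9, 147.9, 107.1)
Round half up → RGB(148, 148, 107)


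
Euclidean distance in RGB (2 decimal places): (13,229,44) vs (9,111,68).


d = √[(R₁-R₂)² + (G₁-G₂)² + (B₁-B₂)²]
d = √[(13-9)² + (229-111)² + (44-68)²]
d = √[16 + 13924 + 576]
d = √14516
d ≈ 120.48


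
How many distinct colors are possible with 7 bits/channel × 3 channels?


Total bits = 7 bits/channel × 3 channels = 21 bits
Distinct colors = 2^21
= 2,097,152 colors


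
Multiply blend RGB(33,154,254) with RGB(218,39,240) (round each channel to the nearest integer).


Multiply: C = A×B/255, rounded to nearest integer
R: 33×218/255 = 7194/255 ≈ 28.212 → 28
G: 154×39/255 = 6006/255 ≈ 23.553 → 24
B: 254×240/255 = 60960/255 ≈ 239.059 → 239
= RGB(28, 24, 239)


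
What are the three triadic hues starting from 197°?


Triadic: equally spaced at 120° intervals
H1 = 197°
H2 = (197 + 120) mod 360 = 317°
H3 = (197 + 240) mod 360 = 77°
Triadic = 197°, 317°, 77°


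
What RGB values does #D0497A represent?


D0 → 208 (R)
49 → 73 (G)
7A → 122 (B)
= RGB(208, 73, 122)


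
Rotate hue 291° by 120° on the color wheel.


New hue = (H + rotation) mod 360
New hue = (291 + 120) mod 360
= 411 mod 360
= 51°


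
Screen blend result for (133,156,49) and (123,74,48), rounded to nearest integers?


Screen: C = 255 - (255-A)×(255-B)/255, rounded to nearest integer
R: 255 - (255-133)×(255-123)/255 = 255 - 16104/255 ≈ 255 - 63.153 = 191.847 → 192
G: 255 - (255-156)×(255-74)/255 = 255 - 17919/255 ≈ 255 - 70.271 = 184.729 → 185
B: 255 - (255-49)×(255-48)/255 = 255 - 42642/255 ≈ 255 - 167.224 = 87.776 → 88
= RGB(192, 185, 88)


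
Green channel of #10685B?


Color: #10685B
R = 10 = 16
G = 68 = 104
B = 5B = 91
Green = 104


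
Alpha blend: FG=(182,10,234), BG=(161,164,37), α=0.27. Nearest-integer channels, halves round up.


C = α×F + (1-α)×B, with 1-α = 0.73
R: 0.27×182 + 0.73×161 = 49.14 + 117.53 = 166.67 → 167
G: 0.27×10 + 0.73×164 = 2.70 + 119.72 = 122.42 → 122
B: 0.27×234 + 0.73×37 = 63.18 + 27.01 = 90.19 → 90
= RGB(167, 122, 90)


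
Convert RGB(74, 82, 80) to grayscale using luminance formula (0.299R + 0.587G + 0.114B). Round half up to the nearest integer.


Gray = 0.299×R + 0.587×G + 0.114×B
Gray = 0.299×74 + 0.587×82 + 0.114×80
Gray = 22.126 + 48.134 + 9.120
Gray = 79.380 → round half up → 79
Gray = 79


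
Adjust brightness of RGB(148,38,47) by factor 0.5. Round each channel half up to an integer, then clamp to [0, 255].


Multiply each channel by 0.5, round half up, clamp to [0, 255]
R: 148×0.5 = 74
G: 38×0.5 = 19
B: 47×0.5 = 23.5 → round → 24
= RGB(74, 19, 24)


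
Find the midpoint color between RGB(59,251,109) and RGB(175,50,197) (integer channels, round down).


Midpoint: each channel = ⌊(C₁+C₂)/2⌋
R: ⌊(59+175)/2⌋ = 117
G: ⌊(251+50)/2⌋ = 150
B: ⌊(109+197)/2⌋ = 153
= RGB(117, 150, 153)


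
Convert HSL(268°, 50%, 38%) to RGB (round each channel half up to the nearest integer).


H=268°, S=0.50, L=0.38
C = (1-|2L-1|)×S = (1-|-0.24|)×0.50 = 0.38
H' = H/60 = 268/60 ≈ 4.4667; X = C×(1-|H' mod 2 - 1|) ≈ 0.1773
m = L - C/2 = 0.38 - 0.19 = 0.19
Sector ⌊H'⌋ = 4 → (R',G',B') = (≈0.1773, 0.0, 0.38)
RGB = ((R'+m)×255, (G'+m)×255, (B'+m)×255) = (93.67, 48.45, 145.35)
Round half up → RGB(94, 48, 145)


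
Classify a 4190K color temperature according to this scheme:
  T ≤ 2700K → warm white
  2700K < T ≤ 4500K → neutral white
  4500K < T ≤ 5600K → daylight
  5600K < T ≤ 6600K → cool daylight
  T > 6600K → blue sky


Temperature: 4190K
2700K < 4190K ≤ 4500K → neutral white
Classification: neutral white


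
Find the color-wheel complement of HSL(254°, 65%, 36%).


Complement = opposite side of color wheel = hue + 180°
H' = (254 + 180) mod 360 = 74°
S and L unchanged.
= HSL(74°, 65%, 36%)


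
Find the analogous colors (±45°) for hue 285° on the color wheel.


Base hue: 285°
Left analog: (285 - 45) mod 360 = 240°
Right analog: (285 + 45) mod 360 = 330°
Analogous hues = 240° and 330°


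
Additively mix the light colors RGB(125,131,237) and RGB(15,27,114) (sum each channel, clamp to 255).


Additive: each channel = min(255, C₁+C₂)
R: 125+15 = 140 → 140
G: 131+27 = 158 → 158
B: 237+114 = 351 → 255
= RGB(140, 158, 255)


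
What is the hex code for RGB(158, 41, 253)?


R = 158 → 9E (hex)
G = 41 → 29 (hex)
B = 253 → FD (hex)
Hex = #9E29FD


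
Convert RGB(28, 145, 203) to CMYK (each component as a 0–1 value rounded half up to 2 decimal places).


R'=28/255≈0.1098, G'=145/255≈0.5686, B'=203/255≈0.7961
K = 1 - max(R',G',B') = 1 - 203/255 = 52/255 = 0.20392… → 0.20
(1-R'-K)/(1-K) simplifies to (max-R)/max with max = 203:
C = (203-28)/203 = 175/203 = 0.86206… → 0.86
M = (203-145)/203 = 58/203 = 0.28571… → 0.29
Y = (203-203)/203 = 0/203 = 0 → 0.00
= CMYK(0.86, 0.29, 0.00, 0.20)


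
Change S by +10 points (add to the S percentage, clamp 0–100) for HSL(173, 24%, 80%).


Original S = 24%
Adjustment = +10 percentage points
New S = 24 + (10) = 34
Clamp to [0, 100] → 34
= HSL(173°, 34%, 80%)


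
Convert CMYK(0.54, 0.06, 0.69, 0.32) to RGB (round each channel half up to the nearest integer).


R = 255 × (1-C) × (1-K) = 255 × 0.46 × 0.68 = 79.764 → 80
G = 255 × (1-M) × (1-K) = 255 × 0.94 × 0.68 = 162.996 → 163
B = 255 × (1-Y) × (1-K) = 255 × 0.31 × 0.68 = 53.754 → 54
= RGB(80, 163, 54)


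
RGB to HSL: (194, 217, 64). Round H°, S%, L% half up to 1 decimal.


Normalize: R'=194/255≈0.7608, G'=217/255≈0.8510, B'=64/255≈0.2510
Max=217/255, Min=64/255, Δ=Max-Min=153/255
L = (Max+Min)/2 = (217+64)/510 = 281/510 = 0.55098… → L = 55.1%
L > 0.5 → S = Δ/(2-Max-Min) = 153/(510-217-64) = 153/229 = 0.66812… → S = 66.8%
(the 1/255 factors cancel in S and H, so raw channel differences can be used)
Max is G' → H = 60 × ((B-R)/Δ + 2) = 60 × ((64-194)/153 + 2)
  -130/153 + 2 = -0.8496… + 2 = 1.1503…
  H = 60 × 1.1503… = 69.019…° → H = 69.0°
= HSL(69.0°, 66.8%, 55.1%)


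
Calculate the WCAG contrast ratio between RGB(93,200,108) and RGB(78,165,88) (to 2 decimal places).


Linearize each sRGB channel c=v/255: c/12.92 if c ≤ 0.04045 else ((c+0.055)/1.055)^2.4
L = 0.2126×R_lin + 0.7152×G_lin + 0.0722×B_lin
Color 1 (93,200,108):
  R=93: 93/255≈0.3647 > 0.04045 → ((0.3647+0.055)/1.055)^2.4 ≈ 0.10946
  G=200: 200/255≈0.7843 > 0.04045 → ((0.7843+0.055)/1.055)^2.4 ≈ 0.57758
  B=108: 108/255≈0.4235 > 0.04045 → ((0.4235+0.055)/1.055)^2.4 ≈ 0.14996
  L1 = 0.2126×0.10946 + 0.7152×0.57758 + 0.0722×0.14996 ≈ 0.44718
Color 2 (78,165,88):
  R=78: 78/255≈0.3059 > 0.04045 → ((0.3059+0.055)/1.055)^2.4 ≈ 0.07619
  G=165: 165/255≈0.6471 > 0.04045 → ((0.6471+0.055)/1.055)^2.4 ≈ 0.37626
  B=88: 88/255≈0.3451 > 0.04045 → ((0.3451+0.055)/1.055)^2.4 ≈ 0.09759
  L2 = 0.2126×0.07619 + 0.7152×0.37626 + 0.0722×0.09759 ≈ 0.29235
Lighter = 0.44718, Darker = 0.29235
Ratio = (L_lighter + 0.05) / (L_darker + 0.05)
Ratio = (0.44718 + 0.05) / (0.29235 + 0.05) = 0.49718 / 0.34235 ≈ 1.4523
Ratio ≈ 1.45:1


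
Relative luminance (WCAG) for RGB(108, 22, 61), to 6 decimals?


Linearize each channel (sRGB transfer function): c = v/255; c_lin = c/12.92 if c ≤ 0.04045, else ((c+0.055)/1.055)^2.4
  R: 108/255 ≈ 0.423529 > 0.04045 → ((0.423529+0.055)/1.055)^2.4 ≈ 0.149960
  G: 22/255 ≈ 0.086275 > 0.04045 → ((0.086275+0.055)/1.055)^2.4 ≈ 0.008023
  B: 61/255 ≈ 0.239216 > 0.04045 → ((0.239216+0.055)/1.055)^2.4 ≈ 0.046665
R_lin = 0.149960, G_lin = 0.008023, B_lin = 0.046665
L = 0.2126×R + 0.7152×G + 0.0722×B
L = 0.2126×0.149960 + 0.7152×0.008023 + 0.0722×0.046665
L ≈ 0.040989


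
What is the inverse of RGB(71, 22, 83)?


Invert: (255-R, 255-G, 255-B)
R: 255-71 = 184
G: 255-22 = 233
B: 255-83 = 172
= RGB(184, 233, 172)


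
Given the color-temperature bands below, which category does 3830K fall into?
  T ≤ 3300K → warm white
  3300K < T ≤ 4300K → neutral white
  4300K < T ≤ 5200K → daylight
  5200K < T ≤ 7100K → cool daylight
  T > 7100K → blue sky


Temperature: 3830K
3300K < 3830K ≤ 4300K → neutral white
Classification: neutral white


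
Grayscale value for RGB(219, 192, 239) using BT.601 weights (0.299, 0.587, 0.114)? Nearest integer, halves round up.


Gray = 0.299×R + 0.587×G + 0.114×B
Gray = 0.299×219 + 0.587×192 + 0.114×239
Gray = 65.481 + 112.704 + 27.246
Gray = 205.431 → round half up → 205
Gray = 205


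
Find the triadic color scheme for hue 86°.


Triadic: equally spaced at 120° intervals
H1 = 86°
H2 = (86 + 120) mod 360 = 206°
H3 = (86 + 240) mod 360 = 326°
Triadic = 86°, 206°, 326°


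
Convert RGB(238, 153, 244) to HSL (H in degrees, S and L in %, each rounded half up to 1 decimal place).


Normalize: R'=238/255≈0.9333, G'=153/255≈0.6000, B'=244/255≈0.9569
Max=244/255, Min=153/255, Δ=Max-Min=91/255
L = (Max+Min)/2 = (244+153)/510 = 397/510 = 0.77843… → L = 77.8%
L > 0.5 → S = Δ/(2-Max-Min) = 91/(510-244-153) = 91/113 = 0.80530… → S = 80.5%
(the 1/255 factors cancel in S and H, so raw channel differences can be used)
Max is B' → H = 60 × ((R-G)/Δ + 4) = 60 × ((238-153)/91 + 4)
  85/91 + 4 = 0.9340… + 4 = 4.9340…
  H = 60 × 4.9340… = 296.043…° → H = 296.0°
= HSL(296.0°, 80.5%, 77.8%)


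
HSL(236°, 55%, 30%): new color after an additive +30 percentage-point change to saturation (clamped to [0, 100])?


Original S = 55%
Adjustment = +30 percentage points
New S = 55 + (30) = 85
Clamp to [0, 100] → 85
= HSL(236°, 85%, 30%)


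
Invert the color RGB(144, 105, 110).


Invert: (255-R, 255-G, 255-B)
R: 255-144 = 111
G: 255-105 = 150
B: 255-110 = 145
= RGB(111, 150, 145)


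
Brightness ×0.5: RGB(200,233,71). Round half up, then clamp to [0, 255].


Multiply each channel by 0.5, round half up, clamp to [0, 255]
R: 200×0.5 = 100
G: 233×0.5 = 116.5 → round → 117
B: 71×0.5 = 35.5 → round → 36
= RGB(100, 117, 36)


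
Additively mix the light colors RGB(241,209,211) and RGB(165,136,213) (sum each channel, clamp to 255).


Additive: each channel = min(255, C₁+C₂)
R: 241+165 = 406 → 255
G: 209+136 = 345 → 255
B: 211+213 = 424 → 255
= RGB(255, 255, 255)


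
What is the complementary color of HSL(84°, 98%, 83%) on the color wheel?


Complement = opposite side of color wheel = hue + 180°
H' = (84 + 180) mod 360 = 264°
S and L unchanged.
= HSL(264°, 98%, 83%)


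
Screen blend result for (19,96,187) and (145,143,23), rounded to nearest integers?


Screen: C = 255 - (255-A)×(255-B)/255, rounded to nearest integer
R: 255 - (255-19)×(255-145)/255 = 255 - 25960/255 ≈ 255 - 101.804 = 153.196 → 153
G: 255 - (255-96)×(255-143)/255 = 255 - 17808/255 ≈ 255 - 69.835 = 185.165 → 185
B: 255 - (255-187)×(255-23)/255 = 255 - 15776/255 ≈ 255 - 61.867 = 193.133 → 193
= RGB(153, 185, 193)


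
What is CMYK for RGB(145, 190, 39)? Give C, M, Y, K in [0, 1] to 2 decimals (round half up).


R'=145/255≈0.5686, G'=190/255≈0.7451, B'=39/255≈0.1529
K = 1 - max(R',G',B') = 1 - 190/255 = 65/255 = 0.25490… → 0.25
(1-R'-K)/(1-K) simplifies to (max-R)/max with max = 190:
C = (190-145)/190 = 45/190 = 0.23684… → 0.24
M = (190-190)/190 = 0/190 = 0 → 0.00
Y = (190-39)/190 = 151/190 = 0.79473… → 0.79
= CMYK(0.24, 0.00, 0.79, 0.25)


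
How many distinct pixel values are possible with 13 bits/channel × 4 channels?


Total bits = 13 bits/channel × 4 channels = 52 bits
Distinct pixel values = 2^52
= 4,503,599,627,370,496 pixel values


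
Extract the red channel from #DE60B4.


Color: #DE60B4
R = DE = 222
G = 60 = 96
B = B4 = 180
Red = 222


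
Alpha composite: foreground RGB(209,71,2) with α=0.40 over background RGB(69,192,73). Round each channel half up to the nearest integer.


C = α×F + (1-α)×B, with 1-α = 0.60
R: 0.40×209 + 0.60×69 = 83.60 + 41.40 = 125.00 → 125
G: 0.40×71 + 0.60×192 = 28.40 + 115.20 = 143.60 → 144
B: 0.40×2 + 0.60×73 = 0.80 + 43.80 = 44.60 → 45
= RGB(125, 144, 45)


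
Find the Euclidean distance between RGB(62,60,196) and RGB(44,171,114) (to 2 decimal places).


d = √[(R₁-R₂)² + (G₁-G₂)² + (B₁-B₂)²]
d = √[(62-44)² + (60-171)² + (196-114)²]
d = √[324 + 12321 + 6724]
d = √19369
d ≈ 139.17


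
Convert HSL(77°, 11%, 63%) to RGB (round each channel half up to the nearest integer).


H=77°, S=0.11, L=0.63
C = (1-|2L-1|)×S = (1-|0.26|)×0.11 = 0.0814
H' = H/60 = 77/60 ≈ 1.2833; X = C×(1-|H' mod 2 - 1|) ≈ 0.0583
m = L - C/2 = 0.63 - 0.0407 = 0.5893
Sector ⌊H'⌋ = 1 → (R',G',B') = (≈0.0583, 0.0814, 0.0)
RGB = ((R'+m)×255, (G'+m)×255, (B'+m)×255) = (165.14735, 171.0285, 150.2715)
Round half up → RGB(165, 171, 150)


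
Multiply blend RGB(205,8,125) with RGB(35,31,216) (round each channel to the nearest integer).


Multiply: C = A×B/255, rounded to nearest integer
R: 205×35/255 = 7175/255 ≈ 28.137 → 28
G: 8×31/255 = 248/255 ≈ 0.973 → 1
B: 125×216/255 = 27000/255 ≈ 105.882 → 106
= RGB(28, 1, 106)


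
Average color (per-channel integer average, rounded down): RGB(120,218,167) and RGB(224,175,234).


Midpoint: each channel = ⌊(C₁+C₂)/2⌋
R: ⌊(120+224)/2⌋ = 172
G: ⌊(218+175)/2⌋ = 196
B: ⌊(167+234)/2⌋ = 200
= RGB(172, 196, 200)


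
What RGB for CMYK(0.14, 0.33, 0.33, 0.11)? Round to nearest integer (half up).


R = 255 × (1-C) × (1-K) = 255 × 0.86 × 0.89 = 195.177 → 195
G = 255 × (1-M) × (1-K) = 255 × 0.67 × 0.89 = 152.0565 → 152
B = 255 × (1-Y) × (1-K) = 255 × 0.67 × 0.89 = 152.0565 → 152
= RGB(195, 152, 152)


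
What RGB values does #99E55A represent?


99 → 153 (R)
E5 → 229 (G)
5A → 90 (B)
= RGB(153, 229, 90)


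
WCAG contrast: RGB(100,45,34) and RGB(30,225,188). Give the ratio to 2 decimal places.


Linearize each sRGB channel c=v/255: c/12.92 if c ≤ 0.04045 else ((c+0.055)/1.055)^2.4
L = 0.2126×R_lin + 0.7152×G_lin + 0.0722×B_lin
Color 1 (100,45,34):
  R=100: 100/255≈0.3922 > 0.04045 → ((0.3922+0.055)/1.055)^2.4 ≈ 0.12744
  G=45: 45/255≈0.1765 > 0.04045 → ((0.1765+0.055)/1.055)^2.4 ≈ 0.02624
  B=34: 34/255≈0.1333 > 0.04045 → ((0.1333+0.055)/1.055)^2.4 ≈ 0.01600
  L1 = 0.2126×0.12744 + 0.7152×0.02624 + 0.0722×0.01600 ≈ 0.04702
Color 2 (30,225,188):
  R=30: 30/255≈0.1176 > 0.04045 → ((0.1176+0.055)/1.055)^2.4 ≈ 0.01298
  G=225: 225/255≈0.8824 > 0.04045 → ((0.8824+0.055)/1.055)^2.4 ≈ 0.75294
  B=188: 188/255≈0.7373 > 0.04045 → ((0.7373+0.055)/1.055)^2.4 ≈ 0.50289
  L2 = 0.2126×0.01298 + 0.7152×0.75294 + 0.0722×0.50289 ≈ 0.57757
Lighter = 0.57757, Darker = 0.04702
Ratio = (L_lighter + 0.05) / (L_darker + 0.05)
Ratio = (0.57757 + 0.05) / (0.04702 + 0.05) = 0.62757 / 0.09702 ≈ 6.4688
Ratio ≈ 6.47:1


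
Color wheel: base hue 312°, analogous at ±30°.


Base hue: 312°
Left analog: (312 - 30) mod 360 = 282°
Right analog: (312 + 30) mod 360 = 342°
Analogous hues = 282° and 342°


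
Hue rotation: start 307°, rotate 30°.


New hue = (H + rotation) mod 360
New hue = (307 + 30) mod 360
= 337 mod 360
= 337°


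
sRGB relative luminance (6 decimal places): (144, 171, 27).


Linearize each channel (sRGB transfer function): c = v/255; c_lin = c/12.92 if c ≤ 0.04045, else ((c+0.055)/1.055)^2.4
  R: 144/255 ≈ 0.564706 > 0.04045 → ((0.564706+0.055)/1.055)^2.4 ≈ 0.278894
  G: 171/255 ≈ 0.670588 > 0.04045 → ((0.670588+0.055)/1.055)^2.4 ≈ 0.407240
  B: 27/255 ≈ 0.105882 > 0.04045 → ((0.105882+0.055)/1.055)^2.4 ≈ 0.010960
R_lin = 0.278894, G_lin = 0.407240, B_lin = 0.010960
L = 0.2126×R + 0.7152×G + 0.0722×B
L = 0.2126×0.278894 + 0.7152×0.407240 + 0.0722×0.010960
L ≈ 0.351342


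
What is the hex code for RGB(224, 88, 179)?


R = 224 → E0 (hex)
G = 88 → 58 (hex)
B = 179 → B3 (hex)
Hex = #E058B3


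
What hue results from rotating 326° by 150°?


New hue = (H + rotation) mod 360
New hue = (326 + 150) mod 360
= 476 mod 360
= 116°


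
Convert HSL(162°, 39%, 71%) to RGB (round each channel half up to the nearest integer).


H=162°, S=0.39, L=0.71
C = (1-|2L-1|)×S = (1-|0.42|)×0.39 = 0.2262
H' = H/60 = 162/60 ≈ 2.7000; X = C×(1-|H' mod 2 - 1|) = 0.15834
m = L - C/2 = 0.71 - 0.1131 = 0.5969
Sector ⌊H'⌋ = 2 → (R',G',B') = (0.0, 0.2262, 0.15834)
RGB = ((R'+m)×255, (G'+m)×255, (B'+m)×255) = (152.2095, 209.8905, 192.5862)
Round half up → RGB(152, 210, 193)


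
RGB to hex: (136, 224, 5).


R = 136 → 88 (hex)
G = 224 → E0 (hex)
B = 5 → 05 (hex)
Hex = #88E005


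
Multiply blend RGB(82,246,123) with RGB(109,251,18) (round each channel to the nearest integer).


Multiply: C = A×B/255, rounded to nearest integer
R: 82×109/255 = 8938/255 ≈ 35.051 → 35
G: 246×251/255 = 61746/255 ≈ 242.141 → 242
B: 123×18/255 = 2214/255 ≈ 8.682 → 9
= RGB(35, 242, 9)


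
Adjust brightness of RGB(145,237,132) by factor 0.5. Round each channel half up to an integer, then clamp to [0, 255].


Multiply each channel by 0.5, round half up, clamp to [0, 255]
R: 145×0.5 = 72.5 → round → 73
G: 237×0.5 = 118.5 → round → 119
B: 132×0.5 = 66
= RGB(73, 119, 66)


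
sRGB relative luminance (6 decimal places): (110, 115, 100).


Linearize each channel (sRGB transfer function): c = v/255; c_lin = c/12.92 if c ≤ 0.04045, else ((c+0.055)/1.055)^2.4
  R: 110/255 ≈ 0.431373 > 0.04045 → ((0.431373+0.055)/1.055)^2.4 ≈ 0.155926
  G: 115/255 ≈ 0.450980 > 0.04045 → ((0.450980+0.055)/1.055)^2.4 ≈ 0.171441
  B: 100/255 ≈ 0.392157 > 0.04045 → ((0.392157+0.055)/1.055)^2.4 ≈ 0.127438
R_lin = 0.155926, G_lin = 0.171441, B_lin = 0.127438
L = 0.2126×R + 0.7152×G + 0.0722×B
L = 0.2126×0.155926 + 0.7152×0.171441 + 0.0722×0.127438
L ≈ 0.164966


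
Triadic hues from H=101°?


Triadic: equally spaced at 120° intervals
H1 = 101°
H2 = (101 + 120) mod 360 = 221°
H3 = (101 + 240) mod 360 = 341°
Triadic = 101°, 221°, 341°


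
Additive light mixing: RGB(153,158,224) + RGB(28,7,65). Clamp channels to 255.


Additive: each channel = min(255, C₁+C₂)
R: 153+28 = 181 → 181
G: 158+7 = 165 → 165
B: 224+65 = 289 → 255
= RGB(181, 165, 255)


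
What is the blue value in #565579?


Color: #565579
R = 56 = 86
G = 55 = 85
B = 79 = 121
Blue = 121


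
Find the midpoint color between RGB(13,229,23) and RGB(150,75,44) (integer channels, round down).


Midpoint: each channel = ⌊(C₁+C₂)/2⌋
R: ⌊(13+150)/2⌋ = 81
G: ⌊(229+75)/2⌋ = 152
B: ⌊(23+44)/2⌋ = 33
= RGB(81, 152, 33)


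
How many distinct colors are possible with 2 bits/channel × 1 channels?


Total bits = 2 bits/channel × 1 channels = 2 bits
Distinct colors = 2^2
= 4 colors


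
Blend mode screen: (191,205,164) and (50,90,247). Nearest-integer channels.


Screen: C = 255 - (255-A)×(255-B)/255, rounded to nearest integer
R: 255 - (255-191)×(255-50)/255 = 255 - 13120/255 ≈ 255 - 51.451 = 203.549 → 204
G: 255 - (255-205)×(255-90)/255 = 255 - 8250/255 ≈ 255 - 32.353 = 222.647 → 223
B: 255 - (255-164)×(255-247)/255 = 255 - 728/255 ≈ 255 - 2.855 = 252.145 → 252
= RGB(204, 223, 252)


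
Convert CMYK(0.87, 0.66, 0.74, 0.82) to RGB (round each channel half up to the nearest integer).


R = 255 × (1-C) × (1-K) = 255 × 0.13 × 0.18 = 5.967 → 6
G = 255 × (1-M) × (1-K) = 255 × 0.34 × 0.18 = 15.606 → 16
B = 255 × (1-Y) × (1-K) = 255 × 0.26 × 0.18 = 11.934 → 12
= RGB(6, 16, 12)


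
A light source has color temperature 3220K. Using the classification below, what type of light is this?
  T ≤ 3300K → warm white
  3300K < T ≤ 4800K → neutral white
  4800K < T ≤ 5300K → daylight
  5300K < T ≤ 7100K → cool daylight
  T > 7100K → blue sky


Temperature: 3220K
3220K ≤ 3300K → warm white
Classification: warm white


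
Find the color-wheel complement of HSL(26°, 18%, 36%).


Complement = opposite side of color wheel = hue + 180°
H' = (26 + 180) mod 360 = 206°
S and L unchanged.
= HSL(206°, 18%, 36%)


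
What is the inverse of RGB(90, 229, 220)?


Invert: (255-R, 255-G, 255-B)
R: 255-90 = 165
G: 255-229 = 26
B: 255-220 = 35
= RGB(165, 26, 35)


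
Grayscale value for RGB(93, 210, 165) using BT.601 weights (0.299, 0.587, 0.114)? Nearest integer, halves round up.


Gray = 0.299×R + 0.587×G + 0.114×B
Gray = 0.299×93 + 0.587×210 + 0.114×165
Gray = 27.807 + 123.270 + 18.810
Gray = 169.887 → round half up → 170
Gray = 170


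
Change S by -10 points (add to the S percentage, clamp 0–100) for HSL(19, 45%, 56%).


Original S = 45%
Adjustment = -10 percentage points
New S = 45 + (-10) = 35
Clamp to [0, 100] → 35
= HSL(19°, 35%, 56%)


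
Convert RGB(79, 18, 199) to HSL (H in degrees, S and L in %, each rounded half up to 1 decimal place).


Normalize: R'=79/255≈0.3098, G'=18/255≈0.0706, B'=199/255≈0.7804
Max=199/255, Min=18/255, Δ=Max-Min=181/255
L = (Max+Min)/2 = (199+18)/510 = 217/510 = 0.42549… → L = 42.5%
L ≤ 0.5 → S = Δ/(Max+Min) = 181/(199+18) = 181/217 = 0.83410… → S = 83.4%
(the 1/255 factors cancel in S and H, so raw channel differences can be used)
Max is B' → H = 60 × ((R-G)/Δ + 4) = 60 × ((79-18)/181 + 4)
  61/181 + 4 = 0.3370… + 4 = 4.3370…
  H = 60 × 4.3370… = 260.220…° → H = 260.2°
= HSL(260.2°, 83.4%, 42.5%)


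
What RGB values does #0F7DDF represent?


0F → 15 (R)
7D → 125 (G)
DF → 223 (B)
= RGB(15, 125, 223)


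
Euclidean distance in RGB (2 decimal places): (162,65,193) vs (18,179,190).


d = √[(R₁-R₂)² + (G₁-G₂)² + (B₁-B₂)²]
d = √[(162-18)² + (65-179)² + (193-190)²]
d = √[20736 + 12996 + 9]
d = √33741
d ≈ 183.69


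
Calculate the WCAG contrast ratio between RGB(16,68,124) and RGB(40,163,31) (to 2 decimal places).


Linearize each sRGB channel c=v/255: c/12.92 if c ≤ 0.04045 else ((c+0.055)/1.055)^2.4
L = 0.2126×R_lin + 0.7152×G_lin + 0.0722×B_lin
Color 1 (16,68,124):
  R=16: 16/255≈0.0627 > 0.04045 → ((0.0627+0.055)/1.055)^2.4 ≈ 0.00518
  G=68: 68/255≈0.2667 > 0.04045 → ((0.2667+0.055)/1.055)^2.4 ≈ 0.05781
  B=124: 124/255≈0.4863 > 0.04045 → ((0.4863+0.055)/1.055)^2.4 ≈ 0.20156
  L1 = 0.2126×0.00518 + 0.7152×0.05781 + 0.0722×0.20156 ≈ 0.05700
Color 2 (40,163,31):
  R=40: 40/255≈0.1569 > 0.04045 → ((0.1569+0.055)/1.055)^2.4 ≈ 0.02122
  G=163: 163/255≈0.6392 > 0.04045 → ((0.6392+0.055)/1.055)^2.4 ≈ 0.36625
  B=31: 31/255≈0.1216 > 0.04045 → ((0.1216+0.055)/1.055)^2.4 ≈ 0.01370
  L2 = 0.2126×0.02122 + 0.7152×0.36625 + 0.0722×0.01370 ≈ 0.26744
Lighter = 0.26744, Darker = 0.05700
Ratio = (L_lighter + 0.05) / (L_darker + 0.05)
Ratio = (0.26744 + 0.05) / (0.05700 + 0.05) = 0.31744 / 0.10700 ≈ 2.9669
Ratio ≈ 2.97:1


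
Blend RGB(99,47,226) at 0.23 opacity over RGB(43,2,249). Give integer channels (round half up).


C = α×F + (1-α)×B, with 1-α = 0.77
R: 0.23×99 + 0.77×43 = 22.77 + 33.11 = 55.88 → 56
G: 0.23×47 + 0.77×2 = 10.81 + 1.54 = 12.35 → 12
B: 0.23×226 + 0.77×249 = 51.98 + 191.73 = 243.71 → 244
= RGB(56, 12, 244)


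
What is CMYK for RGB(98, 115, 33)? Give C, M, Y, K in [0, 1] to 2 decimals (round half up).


R'=98/255≈0.3843, G'=115/255≈0.4510, B'=33/255≈0.1294
K = 1 - max(R',G',B') = 1 - 115/255 = 140/255 = 0.54901… → 0.55
(1-R'-K)/(1-K) simplifies to (max-R)/max with max = 115:
C = (115-98)/115 = 17/115 = 0.14782… → 0.15
M = (115-115)/115 = 0/115 = 0 → 0.00
Y = (115-33)/115 = 82/115 = 0.71304… → 0.71
= CMYK(0.15, 0.00, 0.71, 0.55)


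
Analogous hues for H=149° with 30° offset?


Base hue: 149°
Left analog: (149 - 30) mod 360 = 119°
Right analog: (149 + 30) mod 360 = 179°
Analogous hues = 119° and 179°


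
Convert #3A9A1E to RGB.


3A → 58 (R)
9A → 154 (G)
1E → 30 (B)
= RGB(58, 154, 30)


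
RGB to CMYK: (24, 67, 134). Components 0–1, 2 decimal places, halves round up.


R'=24/255≈0.0941, G'=67/255≈0.2627, B'=134/255≈0.5255
K = 1 - max(R',G',B') = 1 - 134/255 = 121/255 = 0.47450… → 0.47
(1-R'-K)/(1-K) simplifies to (max-R)/max with max = 134:
C = (134-24)/134 = 110/134 = 0.82089… → 0.82
M = (134-67)/134 = 67/134 = 0.5 → 0.50
Y = (134-134)/134 = 0/134 = 0 → 0.00
= CMYK(0.82, 0.50, 0.00, 0.47)


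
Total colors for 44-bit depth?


Colors = 2^bits = 2^44
= 17,592,186,044,416 colors


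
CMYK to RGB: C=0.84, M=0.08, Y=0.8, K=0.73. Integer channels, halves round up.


R = 255 × (1-C) × (1-K) = 255 × 0.16 × 0.27 = 11.016 → 11
G = 255 × (1-M) × (1-K) = 255 × 0.92 × 0.27 = 63.342 → 63
B = 255 × (1-Y) × (1-K) = 255 × 0.20 × 0.27 = 13.77 → 14
= RGB(11, 63, 14)


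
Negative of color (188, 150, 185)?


Invert: (255-R, 255-G, 255-B)
R: 255-188 = 67
G: 255-150 = 105
B: 255-185 = 70
= RGB(67, 105, 70)


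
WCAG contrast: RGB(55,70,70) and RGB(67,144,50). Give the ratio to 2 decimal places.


Linearize each sRGB channel c=v/255: c/12.92 if c ≤ 0.04045 else ((c+0.055)/1.055)^2.4
L = 0.2126×R_lin + 0.7152×G_lin + 0.0722×B_lin
Color 1 (55,70,70):
  R=55: 55/255≈0.2157 > 0.04045 → ((0.2157+0.055)/1.055)^2.4 ≈ 0.03820
  G=70: 70/255≈0.2745 > 0.04045 → ((0.2745+0.055)/1.055)^2.4 ≈ 0.06125
  B=70: 70/255≈0.2745 > 0.04045 → ((0.2745+0.055)/1.055)^2.4 ≈ 0.06125
  L1 = 0.2126×0.03820 + 0.7152×0.06125 + 0.0722×0.06125 ≈ 0.05635
Color 2 (67,144,50):
  R=67: 67/255≈0.2627 > 0.04045 → ((0.2627+0.055)/1.055)^2.4 ≈ 0.05613
  G=144: 144/255≈0.5647 > 0.04045 → ((0.5647+0.055)/1.055)^2.4 ≈ 0.27889
  B=50: 50/255≈0.1961 > 0.04045 → ((0.1961+0.055)/1.055)^2.4 ≈ 0.03190
  L2 = 0.2126×0.05613 + 0.7152×0.27889 + 0.0722×0.03190 ≈ 0.21370
Lighter = 0.21370, Darker = 0.05635
Ratio = (L_lighter + 0.05) / (L_darker + 0.05)
Ratio = (0.21370 + 0.05) / (0.05635 + 0.05) = 0.26370 / 0.10635 ≈ 2.4796
Ratio ≈ 2.48:1


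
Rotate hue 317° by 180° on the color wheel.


New hue = (H + rotation) mod 360
New hue = (317 + 180) mod 360
= 497 mod 360
= 137°


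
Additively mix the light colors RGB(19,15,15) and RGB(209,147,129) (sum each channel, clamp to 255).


Additive: each channel = min(255, C₁+C₂)
R: 19+209 = 228 → 228
G: 15+147 = 162 → 162
B: 15+129 = 144 → 144
= RGB(228, 162, 144)


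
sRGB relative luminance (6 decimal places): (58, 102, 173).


Linearize each channel (sRGB transfer function): c = v/255; c_lin = c/12.92 if c ≤ 0.04045, else ((c+0.055)/1.055)^2.4
  R: 58/255 ≈ 0.227451 > 0.04045 → ((0.227451+0.055)/1.055)^2.4 ≈ 0.042311
  G: 102/255 ≈ 0.400000 > 0.04045 → ((0.400000+0.055)/1.055)^2.4 ≈ 0.132868
  B: 173/255 ≈ 0.678431 > 0.04045 → ((0.678431+0.055)/1.055)^2.4 ≈ 0.417885
R_lin = 0.042311, G_lin = 0.132868, B_lin = 0.417885
L = 0.2126×R + 0.7152×G + 0.0722×B
L = 0.2126×0.042311 + 0.7152×0.132868 + 0.0722×0.417885
L ≈ 0.134194


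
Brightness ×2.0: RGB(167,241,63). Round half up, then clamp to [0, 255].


Multiply each channel by 2.0, round half up, clamp to [0, 255]
R: 167×2.0 = 334 → clamp → 255
G: 241×2.0 = 482 → clamp → 255
B: 63×2.0 = 126
= RGB(255, 255, 126)


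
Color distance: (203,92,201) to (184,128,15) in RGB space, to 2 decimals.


d = √[(R₁-R₂)² + (G₁-G₂)² + (B₁-B₂)²]
d = √[(203-184)² + (92-128)² + (201-15)²]
d = √[361 + 1296 + 34596]
d = √36253
d ≈ 190.40


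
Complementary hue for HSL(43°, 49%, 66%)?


Complement = opposite side of color wheel = hue + 180°
H' = (43 + 180) mod 360 = 223°
S and L unchanged.
= HSL(223°, 49%, 66%)


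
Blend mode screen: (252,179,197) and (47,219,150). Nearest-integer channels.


Screen: C = 255 - (255-A)×(255-B)/255, rounded to nearest integer
R: 255 - (255-252)×(255-47)/255 = 255 - 624/255 ≈ 255 - 2.447 = 252.553 → 253
G: 255 - (255-179)×(255-219)/255 = 255 - 2736/255 ≈ 255 - 10.729 = 244.271 → 244
B: 255 - (255-197)×(255-150)/255 = 255 - 6090/255 ≈ 255 - 23.882 = 231.118 → 231
= RGB(253, 244, 231)


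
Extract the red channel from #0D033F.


Color: #0D033F
R = 0D = 13
G = 03 = 3
B = 3F = 63
Red = 13


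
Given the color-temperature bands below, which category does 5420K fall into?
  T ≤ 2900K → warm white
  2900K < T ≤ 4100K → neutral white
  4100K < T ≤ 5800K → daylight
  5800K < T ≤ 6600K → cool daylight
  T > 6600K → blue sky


Temperature: 5420K
4100K < 5420K ≤ 5800K → daylight
Classification: daylight
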